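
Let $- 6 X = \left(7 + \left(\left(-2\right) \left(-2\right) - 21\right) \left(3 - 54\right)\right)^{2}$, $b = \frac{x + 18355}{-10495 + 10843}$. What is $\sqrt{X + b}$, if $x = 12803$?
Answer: $\frac{5 i \sqrt{154072302}}{174} \approx 356.68 i$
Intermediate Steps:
$b = \frac{5193}{58}$ ($b = \frac{12803 + 18355}{-10495 + 10843} = \frac{31158}{348} = 31158 \cdot \frac{1}{348} = \frac{5193}{58} \approx 89.534$)
$X = - \frac{381938}{3}$ ($X = - \frac{\left(7 + \left(\left(-2\right) \left(-2\right) - 21\right) \left(3 - 54\right)\right)^{2}}{6} = - \frac{\left(7 + \left(4 - 21\right) \left(-51\right)\right)^{2}}{6} = - \frac{\left(7 - -867\right)^{2}}{6} = - \frac{\left(7 + 867\right)^{2}}{6} = - \frac{874^{2}}{6} = \left(- \frac{1}{6}\right) 763876 = - \frac{381938}{3} \approx -1.2731 \cdot 10^{5}$)
$\sqrt{X + b} = \sqrt{- \frac{381938}{3} + \frac{5193}{58}} = \sqrt{- \frac{22136825}{174}} = \frac{5 i \sqrt{154072302}}{174}$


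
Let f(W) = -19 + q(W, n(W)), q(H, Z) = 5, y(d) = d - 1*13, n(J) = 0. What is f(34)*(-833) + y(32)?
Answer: 11681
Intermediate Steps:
y(d) = -13 + d (y(d) = d - 13 = -13 + d)
f(W) = -14 (f(W) = -19 + 5 = -14)
f(34)*(-833) + y(32) = -14*(-833) + (-13 + 32) = 11662 + 19 = 11681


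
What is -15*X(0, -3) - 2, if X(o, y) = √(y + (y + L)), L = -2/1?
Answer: -2 - 30*I*√2 ≈ -2.0 - 42.426*I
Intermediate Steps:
L = -2 (L = -2*1 = -2)
X(o, y) = √(-2 + 2*y) (X(o, y) = √(y + (y - 2)) = √(y + (-2 + y)) = √(-2 + 2*y))
-15*X(0, -3) - 2 = -15*√(-2 + 2*(-3)) - 2 = -15*√(-2 - 6) - 2 = -30*I*√2 - 2 = -2 - 30*I*√2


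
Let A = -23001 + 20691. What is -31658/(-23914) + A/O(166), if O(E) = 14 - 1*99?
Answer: 526657/18479 ≈ 28.500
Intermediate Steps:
O(E) = -85 (O(E) = 14 - 99 = -85)
A = -2310
-31658/(-23914) + A/O(166) = -31658/(-23914) - 2310/(-85) = -31658*(-1/23914) - 2310*(-1/85) = 1439/1087 + 462/17 = 526657/18479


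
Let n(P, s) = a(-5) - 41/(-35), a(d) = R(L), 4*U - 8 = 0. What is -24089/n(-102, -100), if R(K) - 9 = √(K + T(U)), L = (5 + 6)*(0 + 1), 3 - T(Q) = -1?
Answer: -300148940/108361 + 29509025*√15/108361 ≈ -1715.2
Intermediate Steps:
U = 2 (U = 2 + (¼)*0 = 2 + 0 = 2)
T(Q) = 4 (T(Q) = 3 - 1*(-1) = 3 + 1 = 4)
L = 11 (L = 11*1 = 11)
R(K) = 9 + √(4 + K) (R(K) = 9 + √(K + 4) = 9 + √(4 + K))
a(d) = 9 + √15 (a(d) = 9 + √(4 + 11) = 9 + √15)
n(P, s) = 356/35 + √15 (n(P, s) = (9 + √15) - 41/(-35) = (9 + √15) - 41*(-1/35) = (9 + √15) + 41/35 = 356/35 + √15)
-24089/n(-102, -100) = -24089/(356/35 + √15)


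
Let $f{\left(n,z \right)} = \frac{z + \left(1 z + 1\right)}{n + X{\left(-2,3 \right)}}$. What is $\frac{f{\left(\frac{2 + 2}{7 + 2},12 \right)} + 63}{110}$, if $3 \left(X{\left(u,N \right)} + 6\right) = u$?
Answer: $\frac{3303}{6160} \approx 0.5362$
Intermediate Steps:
$X{\left(u,N \right)} = -6 + \frac{u}{3}$
$f{\left(n,z \right)} = \frac{1 + 2 z}{- \frac{20}{3} + n}$ ($f{\left(n,z \right)} = \frac{z + \left(1 z + 1\right)}{n + \left(-6 + \frac{1}{3} \left(-2\right)\right)} = \frac{z + \left(z + 1\right)}{n - \frac{20}{3}} = \frac{z + \left(1 + z\right)}{n - \frac{20}{3}} = \frac{1 + 2 z}{- \frac{20}{3} + n}$)
$\frac{f{\left(\frac{2 + 2}{7 + 2},12 \right)} + 63}{110} = \frac{\frac{3 \left(1 + 2 \cdot 12\right)}{-20 + 3 \frac{2 + 2}{7 + 2}} + 63}{110} = \frac{\frac{3 \left(1 + 24\right)}{-20 + 3 \cdot \frac{4}{9}} + 63}{110} = \frac{3 \frac{1}{-20 + 3 \cdot 4 \cdot \frac{1}{9}} \cdot 25 + 63}{110} = \frac{3 \frac{1}{-20 + 3 \cdot \frac{4}{9}} \cdot 25 + 63}{110} = \frac{3 \frac{1}{-20 + \frac{4}{3}} \cdot 25 + 63}{110} = \frac{3 \frac{1}{- \frac{56}{3}} \cdot 25 + 63}{110} = \frac{3 \left(- \frac{3}{56}\right) 25 + 63}{110} = \frac{- \frac{225}{56} + 63}{110} = \frac{1}{110} \cdot \frac{3303}{56} = \frac{3303}{6160}$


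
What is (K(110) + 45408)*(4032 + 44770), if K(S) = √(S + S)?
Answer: 2216001216 + 97604*√55 ≈ 2.2167e+9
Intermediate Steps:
K(S) = √2*√S (K(S) = √(2*S) = √2*√S)
(K(110) + 45408)*(4032 + 44770) = (√2*√110 + 45408)*(4032 + 44770) = (2*√55 + 45408)*48802 = (45408 + 2*√55)*48802 = 2216001216 + 97604*√55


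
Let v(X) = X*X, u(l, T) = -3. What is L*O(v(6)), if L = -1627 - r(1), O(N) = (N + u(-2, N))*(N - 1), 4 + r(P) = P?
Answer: -1875720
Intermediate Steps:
r(P) = -4 + P
v(X) = X²
O(N) = (-1 + N)*(-3 + N) (O(N) = (N - 3)*(N - 1) = (-3 + N)*(-1 + N) = (-1 + N)*(-3 + N))
L = -1624 (L = -1627 - (-4 + 1) = -1627 - 1*(-3) = -1627 + 3 = -1624)
L*O(v(6)) = -1624*(3 + (6²)² - 4*6²) = -1624*(3 + 36² - 4*36) = -1624*(3 + 1296 - 144) = -1624*1155 = -1875720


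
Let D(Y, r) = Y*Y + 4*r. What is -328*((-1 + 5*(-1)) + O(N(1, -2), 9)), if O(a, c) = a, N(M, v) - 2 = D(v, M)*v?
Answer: 6560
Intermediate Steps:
D(Y, r) = Y² + 4*r
N(M, v) = 2 + v*(v² + 4*M) (N(M, v) = 2 + (v² + 4*M)*v = 2 + v*(v² + 4*M))
-328*((-1 + 5*(-1)) + O(N(1, -2), 9)) = -328*((-1 + 5*(-1)) + (2 - 2*((-2)² + 4*1))) = -328*((-1 - 5) + (2 - 2*(4 + 4))) = -328*(-6 + (2 - 2*8)) = -328*(-6 + (2 - 16)) = -328*(-6 - 14) = -328*(-20) = 6560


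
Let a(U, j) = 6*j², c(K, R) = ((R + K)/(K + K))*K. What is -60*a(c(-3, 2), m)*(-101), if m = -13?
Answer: 6144840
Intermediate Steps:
c(K, R) = K/2 + R/2 (c(K, R) = ((K + R)/((2*K)))*K = ((K + R)*(1/(2*K)))*K = ((K + R)/(2*K))*K = K/2 + R/2)
-60*a(c(-3, 2), m)*(-101) = -360*(-13)²*(-101) = -360*169*(-101) = -60*1014*(-101) = -60840*(-101) = 6144840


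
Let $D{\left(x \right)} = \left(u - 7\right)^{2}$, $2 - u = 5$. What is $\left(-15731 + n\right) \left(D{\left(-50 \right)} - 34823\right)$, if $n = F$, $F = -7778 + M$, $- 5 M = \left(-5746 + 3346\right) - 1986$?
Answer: $\frac{3929219957}{5} \approx 7.8584 \cdot 10^{8}$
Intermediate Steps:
$u = -3$ ($u = 2 - 5 = -3$)
$M = \frac{4386}{5}$ ($M = - \frac{\left(-5746 + 3346\right) - 1986}{5} = - \frac{-2400 - 1986}{5} = \left(- \frac{1}{5}\right) \left(-4386\right) = \frac{4386}{5} \approx 877.2$)
$D{\left(x \right)} = 100$ ($D{\left(x \right)} = \left(-3 - 7\right)^{2} = \left(-10\right)^{2} = 100$)
$F = - \frac{34504}{5}$ ($F = -7778 + \frac{4386}{5} = - \frac{34504}{5} \approx -6900.8$)
$n = - \frac{34504}{5} \approx -6900.8$
$\left(-15731 + n\right) \left(D{\left(-50 \right)} - 34823\right) = \left(-15731 - \frac{34504}{5}\right) \left(100 - 34823\right) = \left(- \frac{113159}{5}\right) \left(-34723\right) = \frac{3929219957}{5}$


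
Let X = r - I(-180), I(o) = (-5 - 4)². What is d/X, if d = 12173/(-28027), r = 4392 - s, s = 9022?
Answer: 1739/18862171 ≈ 9.2195e-5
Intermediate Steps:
r = -4630 (r = 4392 - 1*9022 = 4392 - 9022 = -4630)
I(o) = 81 (I(o) = (-9)² = 81)
X = -4711 (X = -4630 - 1*81 = -4630 - 81 = -4711)
d = -12173/28027 (d = 12173*(-1/28027) = -12173/28027 ≈ -0.43433)
d/X = -12173/28027/(-4711) = -12173/28027*(-1/4711) = 1739/18862171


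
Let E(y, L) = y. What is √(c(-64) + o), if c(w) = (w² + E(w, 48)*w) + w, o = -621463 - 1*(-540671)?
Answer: 2*I*√18166 ≈ 269.56*I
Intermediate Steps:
o = -80792 (o = -621463 + 540671 = -80792)
c(w) = w + 2*w² (c(w) = (w² + w*w) + w = (w² + w²) + w = 2*w² + w = w + 2*w²)
√(c(-64) + o) = √(-64*(1 + 2*(-64)) - 80792) = √(-64*(1 - 128) - 80792) = √(-64*(-127) - 80792) = √(8128 - 80792) = √(-72664) = 2*I*√18166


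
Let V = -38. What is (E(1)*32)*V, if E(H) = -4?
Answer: 4864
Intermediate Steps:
(E(1)*32)*V = -4*32*(-38) = -128*(-38) = 4864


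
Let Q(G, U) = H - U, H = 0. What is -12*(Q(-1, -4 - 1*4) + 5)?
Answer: -156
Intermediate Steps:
Q(G, U) = -U (Q(G, U) = 0 - U = -U)
-12*(Q(-1, -4 - 1*4) + 5) = -12*(-(-4 - 1*4) + 5) = -12*(-(-4 - 4) + 5) = -12*(-1*(-8) + 5) = -12*(8 + 5) = -12*13 = -156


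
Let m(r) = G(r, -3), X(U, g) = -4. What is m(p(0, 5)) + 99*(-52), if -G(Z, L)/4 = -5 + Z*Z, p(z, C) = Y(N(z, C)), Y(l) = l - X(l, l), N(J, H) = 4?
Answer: -5384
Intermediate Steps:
Y(l) = 4 + l (Y(l) = l - 1*(-4) = l + 4 = 4 + l)
p(z, C) = 8 (p(z, C) = 4 + 4 = 8)
G(Z, L) = 20 - 4*Z² (G(Z, L) = -4*(-5 + Z*Z) = -4*(-5 + Z²) = 20 - 4*Z²)
m(r) = 20 - 4*r²
m(p(0, 5)) + 99*(-52) = (20 - 4*8²) + 99*(-52) = (20 - 4*64) - 5148 = (20 - 256) - 5148 = -236 - 5148 = -5384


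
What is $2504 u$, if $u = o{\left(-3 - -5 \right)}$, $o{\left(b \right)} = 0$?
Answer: $0$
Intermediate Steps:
$u = 0$
$2504 u = 2504 \cdot 0 = 0$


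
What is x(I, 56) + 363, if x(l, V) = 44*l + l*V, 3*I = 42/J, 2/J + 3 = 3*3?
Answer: 4563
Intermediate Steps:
J = ⅓ (J = 2/(-3 + 3*3) = 2/(-3 + 9) = 2/6 = 2*(⅙) = ⅓ ≈ 0.33333)
I = 42 (I = (42/(⅓))/3 = (42*3)/3 = (⅓)*126 = 42)
x(l, V) = 44*l + V*l
x(I, 56) + 363 = 42*(44 + 56) + 363 = 42*100 + 363 = 4200 + 363 = 4563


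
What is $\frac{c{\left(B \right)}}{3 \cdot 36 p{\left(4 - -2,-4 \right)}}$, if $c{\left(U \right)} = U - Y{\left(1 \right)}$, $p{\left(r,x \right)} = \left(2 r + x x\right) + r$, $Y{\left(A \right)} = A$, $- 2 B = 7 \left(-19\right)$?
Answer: $\frac{131}{7344} \approx 0.017838$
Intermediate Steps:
$B = \frac{133}{2}$ ($B = - \frac{7 \left(-19\right)}{2} = \left(- \frac{1}{2}\right) \left(-133\right) = \frac{133}{2} \approx 66.5$)
$p{\left(r,x \right)} = x^{2} + 3 r$ ($p{\left(r,x \right)} = \left(2 r + x^{2}\right) + r = \left(x^{2} + 2 r\right) + r = x^{2} + 3 r$)
$c{\left(U \right)} = -1 + U$ ($c{\left(U \right)} = U - 1 = -1 + U$)
$\frac{c{\left(B \right)}}{3 \cdot 36 p{\left(4 - -2,-4 \right)}} = \frac{-1 + \frac{133}{2}}{3 \cdot 36 \left(\left(-4\right)^{2} + 3 \left(4 - -2\right)\right)} = \frac{131}{2 \cdot 108 \left(16 + 3 \left(4 + 2\right)\right)} = \frac{131}{2 \cdot 108 \left(16 + 3 \cdot 6\right)} = \frac{131}{2 \cdot 108 \left(16 + 18\right)} = \frac{131}{2 \cdot 108 \cdot 34} = \frac{131}{2 \cdot 3672} = \frac{131}{2} \cdot \frac{1}{3672} = \frac{131}{7344}$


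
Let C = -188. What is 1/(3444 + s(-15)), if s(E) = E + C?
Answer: 1/3241 ≈ 0.00030855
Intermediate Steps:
s(E) = -188 + E (s(E) = E - 188 = -188 + E)
1/(3444 + s(-15)) = 1/(3444 + (-188 - 15)) = 1/(3444 - 203) = 1/3241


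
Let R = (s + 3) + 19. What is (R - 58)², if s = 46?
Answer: 100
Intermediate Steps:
R = 68 (R = (46 + 3) + 19 = 49 + 19 = 68)
(R - 58)² = (68 - 58)² = 10² = 100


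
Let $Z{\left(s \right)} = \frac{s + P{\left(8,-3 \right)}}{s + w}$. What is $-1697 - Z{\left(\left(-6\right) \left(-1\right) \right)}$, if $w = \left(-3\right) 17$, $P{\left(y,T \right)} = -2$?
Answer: $- \frac{76361}{45} \approx -1696.9$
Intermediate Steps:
$w = -51$
$Z{\left(s \right)} = \frac{-2 + s}{-51 + s}$ ($Z{\left(s \right)} = \frac{s - 2}{s - 51} = \frac{-2 + s}{-51 + s}$)
$-1697 - Z{\left(\left(-6\right) \left(-1\right) \right)} = -1697 - \frac{-2 - -6}{-51 - -6} = -1697 - \frac{-2 + 6}{-51 + 6} = -1697 - \frac{1}{-45} \cdot 4 = -1697 - \left(- \frac{1}{45}\right) 4 = -1697 - - \frac{4}{45} = -1697 + \frac{4}{45} = - \frac{76361}{45}$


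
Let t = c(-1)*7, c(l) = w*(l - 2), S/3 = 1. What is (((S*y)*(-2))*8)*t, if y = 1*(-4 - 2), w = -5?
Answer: 30240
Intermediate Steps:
S = 3 (S = 3*1 = 3)
y = -6 (y = 1*(-6) = -6)
c(l) = 10 - 5*l (c(l) = -5*(l - 2) = -5*(-2 + l) = 10 - 5*l)
t = 105 (t = (10 - 5*(-1))*7 = (10 + 5)*7 = 15*7 = 105)
(((S*y)*(-2))*8)*t = (((3*(-6))*(-2))*8)*105 = (-18*(-2)*8)*105 = (36*8)*105 = 288*105 = 30240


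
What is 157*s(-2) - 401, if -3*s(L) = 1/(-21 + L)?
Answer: -27512/69 ≈ -398.72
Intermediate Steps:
s(L) = -1/(3*(-21 + L))
157*s(-2) - 401 = 157*(-1/(-63 + 3*(-2))) - 401 = 157*(-1/(-63 - 6)) - 401 = 157*(-1/(-69)) - 401 = 157*(-1*(-1/69)) - 401 = 157*(1/69) - 401 = 157/69 - 401 = -27512/69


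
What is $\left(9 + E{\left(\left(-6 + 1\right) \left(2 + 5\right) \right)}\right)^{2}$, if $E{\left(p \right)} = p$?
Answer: $676$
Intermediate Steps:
$\left(9 + E{\left(\left(-6 + 1\right) \left(2 + 5\right) \right)}\right)^{2} = \left(9 + \left(-6 + 1\right) \left(2 + 5\right)\right)^{2} = \left(9 - 35\right)^{2} = \left(-26\right)^{2} = 676$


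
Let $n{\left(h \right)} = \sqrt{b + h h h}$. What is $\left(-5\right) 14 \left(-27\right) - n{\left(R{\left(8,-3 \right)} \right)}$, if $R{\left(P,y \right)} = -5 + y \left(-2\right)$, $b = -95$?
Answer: $1890 - i \sqrt{94} \approx 1890.0 - 9.6954 i$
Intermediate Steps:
$R{\left(P,y \right)} = -5 - 2 y$
$n{\left(h \right)} = \sqrt{-95 + h^{3}}$ ($n{\left(h \right)} = \sqrt{-95 + h h h} = \sqrt{-95 + h^{2} h} = \sqrt{-95 + h^{3}}$)
$\left(-5\right) 14 \left(-27\right) - n{\left(R{\left(8,-3 \right)} \right)} = \left(-5\right) 14 \left(-27\right) - \sqrt{-95 + \left(-5 - -6\right)^{3}} = \left(-70\right) \left(-27\right) - \sqrt{-95 + \left(-5 + 6\right)^{3}} = 1890 - \sqrt{-95 + 1^{3}} = 1890 - \sqrt{-95 + 1} = 1890 - \sqrt{-94} = 1890 - i \sqrt{94}$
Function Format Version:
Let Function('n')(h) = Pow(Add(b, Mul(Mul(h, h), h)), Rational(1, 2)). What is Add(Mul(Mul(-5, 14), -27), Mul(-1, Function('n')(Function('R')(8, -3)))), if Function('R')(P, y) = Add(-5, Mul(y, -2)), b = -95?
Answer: Add(1890, Mul(-1, I, Pow(94, Rational(1, 2)))) ≈ Add(1890.0, Mul(-9.6954, I))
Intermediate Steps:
Function('R')(P, y) = Add(-5, Mul(-2, y))
Function('n')(h) = Pow(Add(-95, Pow(h, 3)), Rational(1, 2)) (Function('n')(h) = Pow(Add(-95, Mul(Mul(h, h), h)), Rational(1, 2)) = Pow(Add(-95, Mul(Pow(h, 2), h)), Rational(1, 2)) = Pow(Add(-95, Pow(h, 3)), Rational(1, 2)))
Add(Mul(Mul(-5, 14), -27), Mul(-1, Function('n')(Function('R')(8, -3)))) = Add(Mul(Mul(-5, 14), -27), Mul(-1, Pow(Add(-95, Pow(Add(-5, Mul(-2, -3)), 3)), Rational(1, 2)))) = Add(Mul(-70, -27), Mul(-1, Pow(Add(-95, Pow(Add(-5, 6), 3)), Rational(1, 2)))) = Add(1890, Mul(-1, Pow(Add(-95, Pow(1, 3)), Rational(1, 2)))) = Add(1890, Mul(-1, Pow(Add(-95, 1), Rational(1, 2)))) = Add(1890, Mul(-1, Pow(-94, Rational(1, 2)))) = Add(1890, Mul(-1, Mul(I, Pow(94, Rational(1, 2))))) = Add(1890, Mul(-1, I, Pow(94, Rational(1, 2))))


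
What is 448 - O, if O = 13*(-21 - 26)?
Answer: 1059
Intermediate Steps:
O = -611 (O = 13*(-47) = -611)
448 - O = 448 - 1*(-611) = 448 + 611 = 1059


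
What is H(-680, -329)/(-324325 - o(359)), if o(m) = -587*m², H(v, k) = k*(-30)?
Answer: 4935/37664411 ≈ 0.00013103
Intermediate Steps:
H(v, k) = -30*k
H(-680, -329)/(-324325 - o(359)) = (-30*(-329))/(-324325 - (-587)*359²) = 9870/(-324325 - (-587)*128881) = 9870/(-324325 - 1*(-75653147)) = 9870/(-324325 + 75653147) = 9870/75328822 = 9870*(1/75328822) = 4935/37664411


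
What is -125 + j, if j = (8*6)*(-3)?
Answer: -269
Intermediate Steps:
j = -144 (j = 48*(-3) = -144)
-125 + j = -125 - 144 = -269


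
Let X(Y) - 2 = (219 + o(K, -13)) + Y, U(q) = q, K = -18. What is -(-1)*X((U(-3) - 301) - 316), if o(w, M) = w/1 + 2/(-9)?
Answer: -3755/9 ≈ -417.22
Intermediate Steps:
o(w, M) = -2/9 + w (o(w, M) = w*1 + 2*(-⅑) = w - 2/9 = -2/9 + w)
X(Y) = 1825/9 + Y (X(Y) = 2 + ((219 + (-2/9 - 18)) + Y) = 2 + ((219 - 164/9) + Y) = 2 + (1807/9 + Y) = 1825/9 + Y)
-(-1)*X((U(-3) - 301) - 316) = -(-1)*(1825/9 + ((-3 - 301) - 316)) = -(-1)*(1825/9 + (-304 - 316)) = -(-1)*(1825/9 - 620) = -(-1)*(-3755)/9 = -1*3755/9 = -3755/9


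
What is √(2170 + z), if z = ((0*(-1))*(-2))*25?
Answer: √2170 ≈ 46.583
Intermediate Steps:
z = 0 (z = (0*(-2))*25 = 0*25 = 0)
√(2170 + z) = √(2170 + 0) = √2170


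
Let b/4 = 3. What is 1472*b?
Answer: 17664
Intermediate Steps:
b = 12 (b = 4*3 = 12)
1472*b = 1472*12 = 17664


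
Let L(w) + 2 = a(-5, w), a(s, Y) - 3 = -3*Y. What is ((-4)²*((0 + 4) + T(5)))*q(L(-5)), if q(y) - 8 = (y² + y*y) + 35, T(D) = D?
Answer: 79920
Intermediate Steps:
a(s, Y) = 3 - 3*Y
L(w) = 1 - 3*w (L(w) = -2 + (3 - 3*w) = 1 - 3*w)
q(y) = 43 + 2*y² (q(y) = 8 + ((y² + y*y) + 35) = 8 + ((y² + y²) + 35) = 8 + (2*y² + 35) = 8 + (35 + 2*y²) = 43 + 2*y²)
((-4)²*((0 + 4) + T(5)))*q(L(-5)) = ((-4)²*((0 + 4) + 5))*(43 + 2*(1 - 3*(-5))²) = (16*(4 + 5))*(43 + 2*(1 + 15)²) = (16*9)*(43 + 2*16²) = 144*(43 + 2*256) = 144*(43 + 512) = 144*555 = 79920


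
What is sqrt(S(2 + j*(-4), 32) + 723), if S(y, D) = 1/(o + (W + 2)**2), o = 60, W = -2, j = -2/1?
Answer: sqrt(650715)/30 ≈ 26.889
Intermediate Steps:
j = -2 (j = -2*1 = -2)
S(y, D) = 1/60 (S(y, D) = 1/(60 + (-2 + 2)**2) = 1/(60 + 0**2) = 1/(60 + 0) = 1/60)
sqrt(S(2 + j*(-4), 32) + 723) = sqrt(1/60 + 723) = sqrt(43381/60) = sqrt(650715)/30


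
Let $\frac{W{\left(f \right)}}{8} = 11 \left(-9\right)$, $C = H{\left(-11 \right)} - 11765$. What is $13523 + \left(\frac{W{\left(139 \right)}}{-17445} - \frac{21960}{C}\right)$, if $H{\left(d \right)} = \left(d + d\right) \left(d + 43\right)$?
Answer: $\frac{980646328121}{72507235} \approx 13525.0$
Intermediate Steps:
$H{\left(d \right)} = 2 d \left(43 + d\right)$
$C = -12469$ ($C = 2 \left(-11\right) \left(43 - 11\right) - 11765 = 2 \left(-11\right) 32 - 11765 = -704 - 11765 = -12469$)
$W{\left(f \right)} = -792$ ($W{\left(f \right)} = 8 \cdot 11 \left(-9\right) = 8 \left(-99\right) = -792$)
$13523 + \left(\frac{W{\left(139 \right)}}{-17445} - \frac{21960}{C}\right) = 13523 - \left(- \frac{21960}{12469} - \frac{264}{5815}\right) = 13523 - - \frac{130989216}{72507235} = 13523 + \left(\frac{264}{5815} + \frac{21960}{12469}\right) = 13523 + \frac{130989216}{72507235} = \frac{980646328121}{72507235}$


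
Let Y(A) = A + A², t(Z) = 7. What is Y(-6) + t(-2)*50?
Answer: 380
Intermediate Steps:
Y(-6) + t(-2)*50 = -6*(1 - 6) + 7*50 = -6*(-5) + 350 = 30 + 350 = 380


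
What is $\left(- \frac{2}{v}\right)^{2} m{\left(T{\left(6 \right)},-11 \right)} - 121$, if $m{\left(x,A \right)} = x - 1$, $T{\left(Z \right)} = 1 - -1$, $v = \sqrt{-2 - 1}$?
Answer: $- \frac{367}{3} \approx -122.33$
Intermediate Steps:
$v = i \sqrt{3}$ ($v = \sqrt{-3} = i \sqrt{3} \approx 1.732 i$)
$T{\left(Z \right)} = 2$ ($T{\left(Z \right)} = 1 + 1 = 2$)
$m{\left(x,A \right)} = -1 + x$ ($m{\left(x,A \right)} = x - 1 = -1 + x$)
$\left(- \frac{2}{v}\right)^{2} m{\left(T{\left(6 \right)},-11 \right)} - 121 = \left(- \frac{2}{i \sqrt{3}}\right)^{2} \left(-1 + 2\right) - 121 = \left(- 2 \left(- \frac{i \sqrt{3}}{3}\right)\right)^{2} \cdot 1 - 121 = \left(\frac{2 i \sqrt{3}}{3}\right)^{2} \cdot 1 - 121 = \left(- \frac{4}{3}\right) 1 - 121 = - \frac{4}{3} - 121 = - \frac{367}{3}$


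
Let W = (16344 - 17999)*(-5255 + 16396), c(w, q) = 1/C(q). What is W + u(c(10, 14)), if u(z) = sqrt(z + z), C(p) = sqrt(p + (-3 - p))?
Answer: -18438355 + 3**(3/4)*(1 - I)/3 ≈ -1.8438e+7 - 0.75984*I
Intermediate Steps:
C(p) = I*sqrt(3) (C(p) = sqrt(-3) = I*sqrt(3))
c(w, q) = -I*sqrt(3)/3 (c(w, q) = 1/(I*sqrt(3)) = -I*sqrt(3)/3)
u(z) = sqrt(2)*sqrt(z) (u(z) = sqrt(2*z) = sqrt(2)*sqrt(z))
W = -18438355 (W = -1655*11141 = -18438355)
W + u(c(10, 14)) = -18438355 + sqrt(2)*sqrt(-I*sqrt(3)/3) = -18438355 + sqrt(2)*(3**(3/4)*sqrt(-I)/3) = -18438355 + sqrt(2)*3**(3/4)*sqrt(-I)/3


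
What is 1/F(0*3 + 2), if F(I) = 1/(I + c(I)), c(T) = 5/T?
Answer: 9/2 ≈ 4.5000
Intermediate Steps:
F(I) = 1/(I + 5/I)
1/F(0*3 + 2) = 1/((0*3 + 2)/(5 + (0*3 + 2)²)) = 1/((0 + 2)/(5 + (0 + 2)²)) = 1/(2/(5 + 2²)) = 1/(2/(5 + 4)) = 1/(2/9) = 9/2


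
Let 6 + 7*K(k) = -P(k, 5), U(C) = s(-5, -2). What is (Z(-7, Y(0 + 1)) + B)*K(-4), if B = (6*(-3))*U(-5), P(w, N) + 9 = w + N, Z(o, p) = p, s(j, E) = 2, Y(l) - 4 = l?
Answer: -62/7 ≈ -8.8571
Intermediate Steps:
Y(l) = 4 + l
U(C) = 2
P(w, N) = -9 + N + w (P(w, N) = -9 + (w + N) = -9 + (N + w) = -9 + N + w)
K(k) = -2/7 - k/7 (K(k) = -6/7 + (-(-9 + 5 + k))/7 = -6/7 + (-(-4 + k))/7 = -6/7 + (4 - k)/7 = -6/7 + (4/7 - k/7) = -2/7 - k/7)
B = -36 (B = (6*(-3))*2 = -18*2 = -36)
(Z(-7, Y(0 + 1)) + B)*K(-4) = ((4 + (0 + 1)) - 36)*(-2/7 - ⅐*(-4)) = ((4 + 1) - 36)*(-2/7 + 4/7) = (5 - 36)*(2/7) = -31*2/7 = -62/7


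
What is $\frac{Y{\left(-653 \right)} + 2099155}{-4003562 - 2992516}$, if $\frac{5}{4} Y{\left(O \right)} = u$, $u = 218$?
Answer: $- \frac{10496647}{34980390} \approx -0.30007$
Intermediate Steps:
$Y{\left(O \right)} = \frac{872}{5}$ ($Y{\left(O \right)} = \frac{4}{5} \cdot 218 = \frac{872}{5}$)
$\frac{Y{\left(-653 \right)} + 2099155}{-4003562 - 2992516} = \frac{\frac{872}{5} + 2099155}{-4003562 - 2992516} = \frac{10496647}{5 \left(-6996078\right)} = \frac{10496647}{5} \left(- \frac{1}{6996078}\right) = - \frac{10496647}{34980390}$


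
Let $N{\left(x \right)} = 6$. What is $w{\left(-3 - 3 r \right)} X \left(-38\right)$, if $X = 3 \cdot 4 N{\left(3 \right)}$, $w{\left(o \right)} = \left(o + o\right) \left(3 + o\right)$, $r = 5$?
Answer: $-1477440$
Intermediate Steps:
$w{\left(o \right)} = 2 o \left(3 + o\right)$
$X = 72$ ($X = 3 \cdot 4 \cdot 6 = 12 \cdot 6 = 72$)
$w{\left(-3 - 3 r \right)} X \left(-38\right) = 2 \left(-3 - 15\right) \left(3 - 18\right) 72 \left(-38\right) = 2 \left(-18\right) \left(3 - 18\right) 72 \left(-38\right) = 2 \left(-18\right) \left(-15\right) 72 \left(-38\right) = 540 \cdot 72 \left(-38\right) = 38880 \left(-38\right) = -1477440$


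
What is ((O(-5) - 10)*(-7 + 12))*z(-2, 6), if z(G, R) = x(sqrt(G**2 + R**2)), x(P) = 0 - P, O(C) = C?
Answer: 150*sqrt(10) ≈ 474.34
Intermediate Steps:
x(P) = -P
z(G, R) = -sqrt(G**2 + R**2)
((O(-5) - 10)*(-7 + 12))*z(-2, 6) = ((-5 - 10)*(-7 + 12))*(-sqrt((-2)**2 + 6**2)) = (-15*5)*(-sqrt(4 + 36)) = -(-75)*sqrt(40) = -(-75)*2*sqrt(10) = -(-150)*sqrt(10) = 150*sqrt(10)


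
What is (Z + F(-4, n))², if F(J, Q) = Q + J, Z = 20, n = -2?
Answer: 196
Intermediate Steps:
F(J, Q) = J + Q
(Z + F(-4, n))² = (20 + (-4 - 2))² = (20 - 6)² = 14² = 196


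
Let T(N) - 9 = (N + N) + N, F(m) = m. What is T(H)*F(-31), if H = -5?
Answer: 186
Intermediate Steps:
T(N) = 9 + 3*N (T(N) = 9 + ((N + N) + N) = 9 + (2*N + N) = 9 + 3*N)
T(H)*F(-31) = (9 + 3*(-5))*(-31) = (9 - 15)*(-31) = -6*(-31) = 186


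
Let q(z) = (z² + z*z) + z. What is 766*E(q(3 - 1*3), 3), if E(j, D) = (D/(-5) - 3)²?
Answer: 248184/25 ≈ 9927.4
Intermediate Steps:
q(z) = z + 2*z² (q(z) = (z² + z²) + z = 2*z² + z = z + 2*z²)
E(j, D) = (-3 - D/5)² (E(j, D) = (D*(-⅕) - 3)² = (-D/5 - 3)² = (-3 - D/5)²)
766*E(q(3 - 1*3), 3) = 766*((15 + 3)²/25) = 766*((1/25)*18²) = 766*((1/25)*324) = 766*(324/25) = 248184/25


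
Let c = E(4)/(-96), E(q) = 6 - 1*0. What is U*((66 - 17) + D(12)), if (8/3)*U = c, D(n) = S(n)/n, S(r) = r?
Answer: -75/64 ≈ -1.1719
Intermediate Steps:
E(q) = 6 (E(q) = 6 + 0 = 6)
D(n) = 1 (D(n) = n/n = 1)
c = -1/16 (c = 6/(-96) = 6*(-1/96) = -1/16 ≈ -0.062500)
U = -3/128 (U = (3/8)*(-1/16) = -3/128 ≈ -0.023438)
U*((66 - 17) + D(12)) = -3*((66 - 17) + 1)/128 = -3*(49 + 1)/128 = -3/128*50 = -75/64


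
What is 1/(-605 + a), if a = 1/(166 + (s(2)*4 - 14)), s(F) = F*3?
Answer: -176/106479 ≈ -0.0016529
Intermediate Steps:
s(F) = 3*F
a = 1/176 (a = 1/(166 + ((3*2)*4 - 14)) = 1/(166 + (6*4 - 14)) = 1/(166 + (24 - 14)) = 1/(166 + 10) = 1/176 ≈ 0.0056818)
1/(-605 + a) = 1/(-605 + 1/176) = 1/(-106479/176) = -176/106479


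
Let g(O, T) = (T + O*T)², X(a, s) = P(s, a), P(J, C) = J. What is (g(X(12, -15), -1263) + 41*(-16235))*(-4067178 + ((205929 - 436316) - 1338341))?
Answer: -1758332161180034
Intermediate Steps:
X(a, s) = s
(g(X(12, -15), -1263) + 41*(-16235))*(-4067178 + ((205929 - 436316) - 1338341)) = ((-1263)²*(1 - 15)² + 41*(-16235))*(-4067178 + ((205929 - 436316) - 1338341)) = (1595169*(-14)² - 665635)*(-4067178 + (-230387 - 1338341)) = (1595169*196 - 665635)*(-4067178 - 1568728) = (312653124 - 665635)*(-5635906) = 311987489*(-5635906) = -1758332161180034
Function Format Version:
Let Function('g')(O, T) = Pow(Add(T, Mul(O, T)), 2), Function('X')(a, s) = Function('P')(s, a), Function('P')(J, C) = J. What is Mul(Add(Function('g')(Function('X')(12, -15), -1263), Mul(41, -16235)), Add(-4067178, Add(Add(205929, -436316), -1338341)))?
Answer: -1758332161180034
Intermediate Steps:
Function('X')(a, s) = s
Mul(Add(Function('g')(Function('X')(12, -15), -1263), Mul(41, -16235)), Add(-4067178, Add(Add(205929, -436316), -1338341))) = Mul(Add(Mul(Pow(-1263, 2), Pow(Add(1, -15), 2)), Mul(41, -16235)), Add(-4067178, Add(Add(205929, -436316), -1338341))) = Mul(Add(Mul(1595169, Pow(-14, 2)), -665635), Add(-4067178, Add(-230387, -1338341))) = Mul(Add(Mul(1595169, 196), -665635), Add(-4067178, -1568728)) = Mul(Add(312653124, -665635), -5635906) = Mul(311987489, -5635906) = -1758332161180034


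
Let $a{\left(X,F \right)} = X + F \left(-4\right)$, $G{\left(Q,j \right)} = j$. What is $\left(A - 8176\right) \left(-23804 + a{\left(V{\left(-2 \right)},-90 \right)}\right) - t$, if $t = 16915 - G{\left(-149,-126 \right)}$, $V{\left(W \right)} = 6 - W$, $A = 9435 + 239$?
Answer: $-35124169$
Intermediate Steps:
$A = 9674$
$a{\left(X,F \right)} = X - 4 F$
$t = 17041$ ($t = 16915 - -126 = 16915 + 126 = 17041$)
$\left(A - 8176\right) \left(-23804 + a{\left(V{\left(-2 \right)},-90 \right)}\right) - t = \left(9674 - 8176\right) \left(-23804 + \left(\left(6 - -2\right) - -360\right)\right) - 17041 = 1498 \left(-23804 + \left(\left(6 + 2\right) + 360\right)\right) - 17041 = 1498 \left(-23804 + \left(8 + 360\right)\right) - 17041 = 1498 \left(-23804 + 368\right) - 17041 = 1498 \left(-23436\right) - 17041 = -35107128 - 17041 = -35124169$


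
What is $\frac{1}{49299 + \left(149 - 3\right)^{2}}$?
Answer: $\frac{1}{70615} \approx 1.4161 \cdot 10^{-5}$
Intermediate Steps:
$\frac{1}{49299 + \left(149 - 3\right)^{2}} = \frac{1}{49299 + 146^{2}} = \frac{1}{49299 + 21316} = \frac{1}{70615}$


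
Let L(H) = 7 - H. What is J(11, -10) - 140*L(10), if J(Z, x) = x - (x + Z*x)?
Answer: 530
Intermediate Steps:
J(Z, x) = -Z*x (J(Z, x) = x + (-x - Z*x) = -Z*x)
J(11, -10) - 140*L(10) = -1*11*(-10) - 140*(7 - 1*10) = 110 - 140*(7 - 10) = 110 - 140*(-3) = 110 + 420 = 530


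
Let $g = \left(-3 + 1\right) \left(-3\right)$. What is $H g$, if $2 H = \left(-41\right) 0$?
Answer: $0$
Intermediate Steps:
$H = 0$ ($H = \frac{\left(-41\right) 0}{2} = \frac{1}{2} \cdot 0 = 0$)
$g = 6$ ($g = \left(-2\right) \left(-3\right) = 6$)
$H g = 0 \cdot 6 = 0$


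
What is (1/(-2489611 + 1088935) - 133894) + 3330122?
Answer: 4476879850127/1400676 ≈ 3.1962e+6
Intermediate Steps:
(1/(-2489611 + 1088935) - 133894) + 3330122 = (1/(-1400676) - 133894) + 3330122 = (-1/1400676 - 133894) + 3330122 = -187542112345/1400676 + 3330122 = 4476879850127/1400676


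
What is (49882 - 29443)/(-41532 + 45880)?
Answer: 20439/4348 ≈ 4.7008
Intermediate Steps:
(49882 - 29443)/(-41532 + 45880) = 20439/4348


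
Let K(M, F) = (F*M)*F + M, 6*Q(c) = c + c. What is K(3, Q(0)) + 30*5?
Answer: 153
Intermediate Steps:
Q(c) = c/3 (Q(c) = (c + c)/6 = (2*c)/6 = c/3)
K(M, F) = M + M*F**2 (K(M, F) = M*F**2 + M = M + M*F**2)
K(3, Q(0)) + 30*5 = 3*(1 + ((1/3)*0)**2) + 30*5 = 3*(1 + 0**2) + 150 = 3*(1 + 0) + 150 = 3*1 + 150 = 3 + 150 = 153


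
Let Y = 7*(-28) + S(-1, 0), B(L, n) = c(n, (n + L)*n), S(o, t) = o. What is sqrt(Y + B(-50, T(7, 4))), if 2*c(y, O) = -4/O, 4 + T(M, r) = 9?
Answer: I*sqrt(44323)/15 ≈ 14.035*I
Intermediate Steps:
T(M, r) = 5 (T(M, r) = -4 + 9 = 5)
c(y, O) = -2/O (c(y, O) = (-4/O)/2 = -2/O)
B(L, n) = -2/(n*(L + n)) (B(L, n) = -2*1/(n*(n + L)) = -2*1/(n*(L + n)) = -2/(n*(L + n)))
Y = -197 (Y = 7*(-28) - 1 = -196 - 1 = -197)
sqrt(Y + B(-50, T(7, 4))) = sqrt(-197 - 2/(5*(-50 + 5))) = sqrt(-197 - 2*1/5/(-45)) = sqrt(-197 - 2*1/5*(-1/45)) = sqrt(-197 + 2/225) = sqrt(-44323/225) = I*sqrt(44323)/15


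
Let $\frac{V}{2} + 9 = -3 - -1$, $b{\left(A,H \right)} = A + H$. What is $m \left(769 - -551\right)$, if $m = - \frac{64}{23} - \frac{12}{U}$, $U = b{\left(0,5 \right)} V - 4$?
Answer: $- \frac{1544400}{437} \approx -3534.1$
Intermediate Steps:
$V = -22$ ($V = -18 + 2 \left(-3 - -1\right) = -18 + 2 \left(-3 + 1\right) = -18 + 2 \left(-2\right) = -18 - 4 = -22$)
$U = -114$ ($U = \left(0 + 5\right) \left(-22\right) - 4 = 5 \left(-22\right) - 4 = -110 - 4 = -114$)
$m = - \frac{1170}{437}$ ($m = - \frac{64}{23} - \frac{12}{-114} = \left(-64\right) \frac{1}{23} - - \frac{2}{19} = - \frac{64}{23} + \frac{2}{19} = - \frac{1170}{437} \approx -2.6773$)
$m \left(769 - -551\right) = - \frac{1170 \left(769 - -551\right)}{437} = - \frac{1170 \left(769 + 551\right)}{437} = \left(- \frac{1170}{437}\right) 1320 = - \frac{1544400}{437}$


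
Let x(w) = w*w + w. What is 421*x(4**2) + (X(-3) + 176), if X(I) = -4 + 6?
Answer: 114690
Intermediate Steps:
X(I) = 2
x(w) = w + w**2 (x(w) = w**2 + w = w + w**2)
421*x(4**2) + (X(-3) + 176) = 421*(4**2*(1 + 4**2)) + (2 + 176) = 421*(16*(1 + 16)) + 178 = 421*(16*17) + 178 = 421*272 + 178 = 114512 + 178 = 114690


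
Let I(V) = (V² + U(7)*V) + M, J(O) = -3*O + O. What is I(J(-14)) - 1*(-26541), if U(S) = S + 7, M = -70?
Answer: 27647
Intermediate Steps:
J(O) = -2*O
U(S) = 7 + S
I(V) = -70 + V² + 14*V (I(V) = (V² + (7 + 7)*V) - 70 = (V² + 14*V) - 70 = -70 + V² + 14*V)
I(J(-14)) - 1*(-26541) = (-70 + (-2*(-14))² + 14*(-2*(-14))) - 1*(-26541) = (-70 + 28² + 14*28) + 26541 = (-70 + 784 + 392) + 26541 = 1106 + 26541 = 27647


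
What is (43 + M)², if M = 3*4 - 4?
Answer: 2601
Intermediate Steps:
M = 8 (M = 12 - 4 = 8)
(43 + M)² = (43 + 8)² = 51² = 2601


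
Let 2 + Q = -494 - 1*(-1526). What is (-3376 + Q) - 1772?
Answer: -4118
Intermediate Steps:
Q = 1030 (Q = -2 + (-494 - 1*(-1526)) = -2 + (-494 + 1526) = -2 + 1032 = 1030)
(-3376 + Q) - 1772 = (-3376 + 1030) - 1772 = -2346 - 1772 = -4118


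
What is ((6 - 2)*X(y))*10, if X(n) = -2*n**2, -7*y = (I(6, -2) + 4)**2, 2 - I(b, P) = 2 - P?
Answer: -1280/49 ≈ -26.122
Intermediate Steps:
I(b, P) = P (I(b, P) = 2 - (2 - P) = 2 + (-2 + P) = P)
y = -4/7 (y = -(-2 + 4)**2/7 = -1/7*2**2 = -1/7*4 = -4/7 ≈ -0.57143)
((6 - 2)*X(y))*10 = ((6 - 2)*(-2*(-4/7)**2))*10 = (4*(-2*16/49))*10 = (4*(-32/49))*10 = -128/49*10 = -1280/49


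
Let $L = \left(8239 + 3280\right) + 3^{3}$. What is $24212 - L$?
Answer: $12666$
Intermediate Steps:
$L = 11546$ ($L = 11519 + 27 = 11546$)
$24212 - L = 24212 - 11546 = 12666$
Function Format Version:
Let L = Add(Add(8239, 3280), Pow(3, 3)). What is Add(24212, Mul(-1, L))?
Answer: 12666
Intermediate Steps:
L = 11546 (L = Add(11519, 27) = 11546)
Add(24212, Mul(-1, L)) = Add(24212, Mul(-1, 11546)) = Add(24212, -11546) = 12666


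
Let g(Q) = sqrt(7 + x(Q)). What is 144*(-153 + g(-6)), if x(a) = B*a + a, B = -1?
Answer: -22032 + 144*sqrt(7) ≈ -21651.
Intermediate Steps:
x(a) = 0 (x(a) = -a + a = 0)
g(Q) = sqrt(7) (g(Q) = sqrt(7 + 0) = sqrt(7))
144*(-153 + g(-6)) = 144*(-153 + sqrt(7)) = -22032 + 144*sqrt(7)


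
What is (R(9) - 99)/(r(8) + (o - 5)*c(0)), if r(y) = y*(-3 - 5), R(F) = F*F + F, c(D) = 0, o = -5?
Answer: 9/64 ≈ 0.14063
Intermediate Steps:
R(F) = F + F**2 (R(F) = F**2 + F = F + F**2)
r(y) = -8*y (r(y) = y*(-8) = -8*y)
(R(9) - 99)/(r(8) + (o - 5)*c(0)) = (9*(1 + 9) - 99)/(-8*8 + (-5 - 5)*0) = (9*10 - 99)/(-64 - 10*0) = (90 - 99)/(-64 + 0) = -9/(-64) = -9*(-1/64) = 9/64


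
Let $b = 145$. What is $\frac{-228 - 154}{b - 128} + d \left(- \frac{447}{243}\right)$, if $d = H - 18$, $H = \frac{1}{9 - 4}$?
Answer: $\frac{70727}{6885} \approx 10.273$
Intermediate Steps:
$H = \frac{1}{5} \approx 0.2$
$d = - \frac{89}{5}$ ($d = \frac{1}{5} - 18 = - \frac{89}{5} \approx -17.8$)
$\frac{-228 - 154}{b - 128} + d \left(- \frac{447}{243}\right) = \frac{-228 - 154}{145 - 128} - \frac{89 \left(- \frac{447}{243}\right)}{5} = - \frac{382}{145 - 128} - \frac{89 \left(\left(-447\right) \frac{1}{243}\right)}{5} = - \frac{382}{145 - 128} - - \frac{13261}{405} = - \frac{382}{17} + \frac{13261}{405} = \frac{70727}{6885}$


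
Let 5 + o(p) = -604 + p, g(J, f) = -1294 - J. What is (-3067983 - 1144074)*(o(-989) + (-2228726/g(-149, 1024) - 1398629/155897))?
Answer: -255267364049291379/178502065 ≈ -1.4301e+9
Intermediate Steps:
o(p) = -609 + p (o(p) = -5 + (-604 + p) = -609 + p)
(-3067983 - 1144074)*(o(-989) + (-2228726/g(-149, 1024) - 1398629/155897)) = (-3067983 - 1144074)*((-609 - 989) + (-2228726/(-1294 - 1*(-149)) - 1398629/155897)) = -4212057*(-1598 + (-2228726/(-1294 + 149) - 1398629*1/155897)) = -4212057*(-1598 + (-2228726/(-1145) - 1398629/155897)) = -4212057*(-1598 + (-2228726*(-1/1145) - 1398629/155897)) = -4212057*(-1598 + (2228726/1145 - 1398629/155897)) = -4212057*(-1598 + 345850267017/178502065) = -4212057*60603967147/178502065 = -255267364049291379/178502065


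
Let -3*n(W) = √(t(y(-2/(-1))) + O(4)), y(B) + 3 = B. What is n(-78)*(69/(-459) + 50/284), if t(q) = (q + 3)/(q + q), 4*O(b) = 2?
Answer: -559*I*√2/130356 ≈ -0.0060645*I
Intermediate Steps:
y(B) = -3 + B
O(b) = ½ (O(b) = (¼)*2 = ½)
t(q) = (3 + q)/(2*q) (t(q) = (3 + q)/((2*q)) = (3 + q)*(1/(2*q)) = (3 + q)/(2*q))
n(W) = -I*√2/6 (n(W) = -√((3 + (-3 - 2/(-1)))/(2*(-3 - 2/(-1))) + ½)/3 = -√((3 + (-3 - 2*(-1)))/(2*(-3 - 2*(-1))) + ½)/3 = -√((3 + (-3 + 2))/(2*(-3 + 2)) + ½)/3 = -√((½)*(3 - 1)/(-1) + ½)/3 = -√((½)*(-1)*2 + ½)/3 = -√(-1 + ½)/3 = -I*√2/6)
n(-78)*(69/(-459) + 50/284) = (-I*√2/6)*(69/(-459) + 50/284) = (-I*√2/6)*(69*(-1/459) + 50*(1/284)) = (-I*√2/6)*(-23/153 + 25/142) = -I*√2/6*(559/21726) = -559*I*√2/130356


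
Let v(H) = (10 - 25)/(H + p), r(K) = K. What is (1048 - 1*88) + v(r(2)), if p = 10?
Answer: 3835/4 ≈ 958.75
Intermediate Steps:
v(H) = -15/(10 + H) (v(H) = (10 - 25)/(H + 10) = -15/(10 + H))
(1048 - 1*88) + v(r(2)) = (1048 - 1*88) - 15/(10 + 2) = (1048 - 88) - 15/12 = 960 - 15*1/12 = 960 - 5/4 = 3835/4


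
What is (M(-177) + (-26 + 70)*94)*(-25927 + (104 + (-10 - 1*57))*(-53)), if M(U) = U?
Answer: -110408592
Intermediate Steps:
(M(-177) + (-26 + 70)*94)*(-25927 + (104 + (-10 - 1*57))*(-53)) = (-177 + (-26 + 70)*94)*(-25927 + (104 + (-10 - 1*57))*(-53)) = (-177 + 44*94)*(-25927 + (104 + (-10 - 57))*(-53)) = (-177 + 4136)*(-25927 + (104 - 67)*(-53)) = 3959*(-25927 + 37*(-53)) = 3959*(-25927 - 1961) = 3959*(-27888) = -110408592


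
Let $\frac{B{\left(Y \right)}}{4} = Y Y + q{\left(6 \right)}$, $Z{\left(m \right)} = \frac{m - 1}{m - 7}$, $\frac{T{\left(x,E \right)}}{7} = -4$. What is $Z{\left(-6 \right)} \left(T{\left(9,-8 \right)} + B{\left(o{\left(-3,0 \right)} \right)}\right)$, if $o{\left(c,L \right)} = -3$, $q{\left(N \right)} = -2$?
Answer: $0$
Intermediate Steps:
$T{\left(x,E \right)} = -28$ ($T{\left(x,E \right)} = 7 \left(-4\right) = -28$)
$Z{\left(m \right)} = \frac{-1 + m}{-7 + m}$
$B{\left(Y \right)} = -8 + 4 Y^{2}$ ($B{\left(Y \right)} = 4 \left(Y Y - 2\right) = 4 \left(Y^{2} - 2\right) = 4 \left(-2 + Y^{2}\right) = -8 + 4 Y^{2}$)
$Z{\left(-6 \right)} \left(T{\left(9,-8 \right)} + B{\left(o{\left(-3,0 \right)} \right)}\right) = \frac{-1 - 6}{-7 - 6} \left(-28 - \left(8 - 4 \left(-3\right)^{2}\right)\right) = \frac{1}{-13} \left(-7\right) \left(-28 + \left(-8 + 4 \cdot 9\right)\right) = \left(- \frac{1}{13}\right) \left(-7\right) \left(-28 + \left(-8 + 36\right)\right) = \frac{7 \left(-28 + 28\right)}{13} = \frac{7}{13} \cdot 0 = 0$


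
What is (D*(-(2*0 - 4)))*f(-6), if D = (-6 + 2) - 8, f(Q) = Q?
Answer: 288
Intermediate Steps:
D = -12 (D = -4 - 8 = -12)
(D*(-(2*0 - 4)))*f(-6) = -(-12)*(2*0 - 4)*(-6) = -(-12)*(0 - 4)*(-6) = -(-12)*(-4)*(-6) = -12*4*(-6) = -48*(-6) = 288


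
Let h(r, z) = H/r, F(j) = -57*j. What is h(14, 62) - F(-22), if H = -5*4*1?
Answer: -8788/7 ≈ -1255.4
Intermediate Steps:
H = -20 (H = -20*1 = -20)
h(r, z) = -20/r
h(14, 62) - F(-22) = -20/14 - (-57)*(-22) = -20*1/14 - 1*1254 = -10/7 - 1254 = -8788/7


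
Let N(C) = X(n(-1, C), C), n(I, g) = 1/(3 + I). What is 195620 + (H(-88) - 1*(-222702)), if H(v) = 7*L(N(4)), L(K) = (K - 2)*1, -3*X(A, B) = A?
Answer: 2509841/6 ≈ 4.1831e+5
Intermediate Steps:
X(A, B) = -A/3
N(C) = -⅙ (N(C) = -1/(3*(3 - 1)) = -⅓/2 = -⅓*½ = -⅙)
L(K) = -2 + K (L(K) = (-2 + K)*1 = -2 + K)
H(v) = -91/6 (H(v) = 7*(-2 - ⅙) = 7*(-13/6) = -91/6)
195620 + (H(-88) - 1*(-222702)) = 195620 + (-91/6 - 1*(-222702)) = 195620 + (-91/6 + 222702) = 195620 + 1336121/6 = 2509841/6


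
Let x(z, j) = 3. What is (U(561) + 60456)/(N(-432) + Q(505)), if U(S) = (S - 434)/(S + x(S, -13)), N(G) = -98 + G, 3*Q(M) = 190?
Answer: -34097311/263200 ≈ -129.55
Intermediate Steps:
Q(M) = 190/3 (Q(M) = (⅓)*190 = 190/3)
U(S) = (-434 + S)/(3 + S) (U(S) = (S - 434)/(S + 3) = (-434 + S)/(3 + S))
(U(561) + 60456)/(N(-432) + Q(505)) = ((-434 + 561)/(3 + 561) + 60456)/((-98 - 432) + 190/3) = (127/564 + 60456)/(-530 + 190/3) = ((1/564)*127 + 60456)/(-1400/3) = (127/564 + 60456)*(-3/1400) = (34097311/564)*(-3/1400) = -34097311/263200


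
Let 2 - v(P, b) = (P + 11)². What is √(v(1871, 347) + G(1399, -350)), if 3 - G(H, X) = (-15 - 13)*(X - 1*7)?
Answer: I*√3551915 ≈ 1884.7*I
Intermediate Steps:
v(P, b) = 2 - (11 + P)² (v(P, b) = 2 - (P + 11)² = 2 - (11 + P)²)
G(H, X) = -193 + 28*X (G(H, X) = 3 - (-15 - 13)*(X - 1*7) = 3 - (-28)*(X - 7) = 3 - (-28)*(-7 + X) = 3 - (196 - 28*X) = 3 + (-196 + 28*X) = -193 + 28*X)
√(v(1871, 347) + G(1399, -350)) = √((2 - (11 + 1871)²) + (-193 + 28*(-350))) = √((2 - 1*1882²) + (-193 - 9800)) = √((2 - 1*3541924) - 9993) = √((2 - 3541924) - 9993) = √(-3541922 - 9993) = √(-3551915) = I*√3551915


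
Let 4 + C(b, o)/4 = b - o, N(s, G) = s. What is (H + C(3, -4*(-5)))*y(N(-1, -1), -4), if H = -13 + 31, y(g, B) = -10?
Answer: 660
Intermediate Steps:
C(b, o) = -16 - 4*o + 4*b (C(b, o) = -16 + 4*(b - o) = -16 + (-4*o + 4*b) = -16 - 4*o + 4*b)
H = 18
(H + C(3, -4*(-5)))*y(N(-1, -1), -4) = (18 + (-16 - (-16)*(-5) + 4*3))*(-10) = (18 + (-16 - 4*20 + 12))*(-10) = (18 + (-16 - 80 + 12))*(-10) = (18 - 84)*(-10) = -66*(-10) = 660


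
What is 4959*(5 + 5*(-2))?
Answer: -24795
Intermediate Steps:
4959*(5 + 5*(-2)) = 4959*(5 - 10) = 4959*(-5) = -24795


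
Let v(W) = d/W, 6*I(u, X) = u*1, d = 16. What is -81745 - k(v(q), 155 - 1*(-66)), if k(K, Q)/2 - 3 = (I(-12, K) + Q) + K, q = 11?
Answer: -904111/11 ≈ -82192.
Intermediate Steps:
I(u, X) = u/6 (I(u, X) = (u*1)/6 = u/6)
v(W) = 16/W
k(K, Q) = 2 + 2*K + 2*Q (k(K, Q) = 6 + 2*(((⅙)*(-12) + Q) + K) = 6 + 2*((-2 + Q) + K) = 6 + 2*(-2 + K + Q) = 6 + (-4 + 2*K + 2*Q) = 2 + 2*K + 2*Q)
-81745 - k(v(q), 155 - 1*(-66)) = -81745 - (2 + 2*(16/11) + 2*(155 - 1*(-66))) = -81745 - (2 + 2*(16*(1/11)) + 2*(155 + 66)) = -81745 - (2 + 2*(16/11) + 2*221) = -81745 - (2 + 32/11 + 442) = -81745 - 1*4916/11 = -81745 - 4916/11 = -904111/11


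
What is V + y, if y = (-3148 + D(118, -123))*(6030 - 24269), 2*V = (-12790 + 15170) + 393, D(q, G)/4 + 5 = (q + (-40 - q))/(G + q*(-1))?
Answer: 27845347077/482 ≈ 5.7770e+7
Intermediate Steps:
D(q, G) = -20 - 160/(G - q) (D(q, G) = -20 + 4*((q + (-40 - q))/(G + q*(-1))) = -20 + 4*(-40/(G - q)) = -20 - 160/(G - q))
V = 2773/2 (V = ((-12790 + 15170) + 393)/2 = (2380 + 393)/2 = (½)*2773 = 2773/2 ≈ 1386.5)
y = 13922339392/241 (y = (-3148 + 20*(-8 + 118 - 1*(-123))/(-123 - 1*118))*(6030 - 24269) = (-3148 + 20*(-8 + 118 + 123)/(-123 - 118))*(-18239) = (-3148 + 20*233/(-241))*(-18239) = (-3148 + 20*(-1/241)*233)*(-18239) = (-3148 - 4660/241)*(-18239) = -763328/241*(-18239) = 13922339392/241 ≈ 5.7769e+7)
V + y = 2773/2 + 13922339392/241 = 27845347077/482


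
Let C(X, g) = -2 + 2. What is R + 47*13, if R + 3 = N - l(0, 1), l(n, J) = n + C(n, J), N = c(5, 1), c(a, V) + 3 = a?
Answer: 610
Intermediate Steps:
c(a, V) = -3 + a
C(X, g) = 0
N = 2 (N = -3 + 5 = 2)
l(n, J) = n (l(n, J) = n + 0 = n)
R = -1 (R = -3 + (2 - 1*0) = -3 + (2 + 0) = -3 + 2 = -1)
R + 47*13 = -1 + 47*13 = -1 + 611 = 610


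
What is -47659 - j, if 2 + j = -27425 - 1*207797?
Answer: 187565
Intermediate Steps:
j = -235224 (j = -2 + (-27425 - 1*207797) = -2 + (-27425 - 207797) = -2 - 235222 = -235224)
-47659 - j = -47659 - 1*(-235224) = -47659 + 235224 = 187565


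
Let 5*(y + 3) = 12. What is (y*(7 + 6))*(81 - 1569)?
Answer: 58032/5 ≈ 11606.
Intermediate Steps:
y = -3/5 (y = -3 + (1/5)*12 = -3 + 12/5 = -3/5 ≈ -0.60000)
(y*(7 + 6))*(81 - 1569) = (-3*(7 + 6)/5)*(81 - 1569) = -3/5*13*(-1488) = -39/5*(-1488) = 58032/5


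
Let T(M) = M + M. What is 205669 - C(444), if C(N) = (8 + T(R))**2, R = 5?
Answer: 205345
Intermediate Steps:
T(M) = 2*M
C(N) = 324 (C(N) = (8 + 2*5)**2 = (8 + 10)**2 = 18**2 = 324)
205669 - C(444) = 205669 - 1*324 = 205669 - 324 = 205345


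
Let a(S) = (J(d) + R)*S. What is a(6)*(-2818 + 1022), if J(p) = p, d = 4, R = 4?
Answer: -86208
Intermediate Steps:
a(S) = 8*S (a(S) = (4 + 4)*S = 8*S)
a(6)*(-2818 + 1022) = (8*6)*(-2818 + 1022) = 48*(-1796) = -86208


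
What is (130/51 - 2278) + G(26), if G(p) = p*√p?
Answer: -116048/51 + 26*√26 ≈ -2142.9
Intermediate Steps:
G(p) = p^(3/2)
(130/51 - 2278) + G(26) = (130/51 - 2278) + 26^(3/2) = (130*(1/51) - 2278) + 26*√26 = (130/51 - 2278) + 26*√26 = -116048/51 + 26*√26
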